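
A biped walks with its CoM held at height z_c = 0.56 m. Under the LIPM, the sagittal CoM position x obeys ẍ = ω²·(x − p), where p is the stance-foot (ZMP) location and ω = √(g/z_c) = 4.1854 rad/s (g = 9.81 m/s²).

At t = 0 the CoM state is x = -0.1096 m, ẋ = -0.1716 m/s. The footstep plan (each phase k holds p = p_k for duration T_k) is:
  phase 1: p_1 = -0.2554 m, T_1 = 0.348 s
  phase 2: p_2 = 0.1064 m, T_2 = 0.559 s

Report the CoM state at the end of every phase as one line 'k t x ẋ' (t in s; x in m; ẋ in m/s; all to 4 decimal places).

phase 1: p=-0.2554, T=0.348, ωT=1.456519, cosh=2.262022, sinh=2.028976; start (x,ẋ)=(-0.109600, -0.171600) → end (x,ẋ)=(-0.008785, 0.849982)
phase 2: p=0.1064, T=0.559, ωT=2.339639, cosh=5.236924, sinh=5.140562; start (x,ẋ)=(-0.008785, 0.849982) → end (x,ẋ)=(0.547145, 1.973058)

1 0.3480 -0.0088 0.8500
2 0.9070 0.5471 1.9731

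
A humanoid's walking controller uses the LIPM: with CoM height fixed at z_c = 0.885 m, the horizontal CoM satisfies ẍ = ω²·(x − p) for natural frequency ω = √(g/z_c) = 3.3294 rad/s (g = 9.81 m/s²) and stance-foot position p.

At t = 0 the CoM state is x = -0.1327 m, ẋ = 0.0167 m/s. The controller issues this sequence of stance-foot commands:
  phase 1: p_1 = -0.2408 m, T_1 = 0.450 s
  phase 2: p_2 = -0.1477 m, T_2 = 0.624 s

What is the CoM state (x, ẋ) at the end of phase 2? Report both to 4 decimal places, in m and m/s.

x = 1.4966, ẋ = 5.5037

phase 1: p=-0.2408, T=0.450, ωT=1.498230, cosh=2.348644, sinh=2.125119; start (x,ẋ)=(-0.132700, 0.016700) → end (x,ẋ)=(0.023748, 0.804070)
phase 2: p=-0.1477, T=0.624, ωT=2.077546, cosh=4.055042, sinh=3.929805; start (x,ẋ)=(0.023748, 0.804070) → end (x,ẋ)=(1.496600, 5.503743)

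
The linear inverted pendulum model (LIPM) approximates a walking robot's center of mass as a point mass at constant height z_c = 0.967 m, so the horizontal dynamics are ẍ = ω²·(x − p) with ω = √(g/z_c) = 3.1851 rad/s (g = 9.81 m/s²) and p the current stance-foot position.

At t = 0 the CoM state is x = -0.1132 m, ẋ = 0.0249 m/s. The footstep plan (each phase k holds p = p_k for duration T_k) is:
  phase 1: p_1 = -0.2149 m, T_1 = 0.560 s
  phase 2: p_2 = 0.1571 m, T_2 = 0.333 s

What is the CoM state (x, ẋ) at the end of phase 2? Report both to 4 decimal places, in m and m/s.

x = 0.4995, ẋ = 1.4834

phase 1: p=-0.2149, T=0.560, ωT=1.783656, cosh=3.059799, sinh=2.891776; start (x,ẋ)=(-0.113200, 0.024900) → end (x,ẋ)=(0.118888, 1.012907)
phase 2: p=0.1571, T=0.333, ωT=1.060638, cosh=1.617224, sinh=1.270990; start (x,ẋ)=(0.118888, 1.012907) → end (x,ẋ)=(0.499496, 1.483408)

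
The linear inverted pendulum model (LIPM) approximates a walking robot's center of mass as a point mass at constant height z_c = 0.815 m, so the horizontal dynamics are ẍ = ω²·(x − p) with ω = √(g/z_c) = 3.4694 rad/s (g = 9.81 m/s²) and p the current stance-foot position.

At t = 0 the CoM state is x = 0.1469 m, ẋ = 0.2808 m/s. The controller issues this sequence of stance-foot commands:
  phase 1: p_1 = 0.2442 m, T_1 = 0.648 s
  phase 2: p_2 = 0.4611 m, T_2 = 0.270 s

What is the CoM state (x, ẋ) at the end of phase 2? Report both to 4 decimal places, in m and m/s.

x = -0.0595, ẋ = -1.4858

phase 1: p=0.2442, T=0.648, ωT=2.248171, cosh=4.787996, sinh=4.682404; start (x,ẋ)=(0.146900, 0.280800) → end (x,ẋ)=(0.157304, -0.236182)
phase 2: p=0.4611, T=0.270, ωT=0.936738, cosh=1.471774, sinh=1.079870; start (x,ẋ)=(0.157304, -0.236182) → end (x,ẋ)=(-0.059532, -1.485779)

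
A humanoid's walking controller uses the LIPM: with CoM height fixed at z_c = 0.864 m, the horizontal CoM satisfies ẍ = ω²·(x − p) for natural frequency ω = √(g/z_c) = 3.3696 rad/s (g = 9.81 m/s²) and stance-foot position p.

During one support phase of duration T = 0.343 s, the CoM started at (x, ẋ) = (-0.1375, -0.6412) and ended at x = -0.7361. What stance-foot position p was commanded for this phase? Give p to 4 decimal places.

p = 0.3001

ωT = 3.3696·0.343 = 1.155773; cosh(ωT) = 1.745646, sinh(ωT) = 1.430832
x(T) = p + (x₀−p)·cosh(ωT) + (ẋ₀/ω)·sinh(ωT) ⇒ p·(1 − cosh) = x(T) − x₀·cosh − (ẋ₀/ω)·sinh
numerator   = -0.7361 − (-0.1375)·1.745646 − (-0.6412/3.3696)·1.430832 = -0.223801
denominator = 1 − 1.745646 = -0.745646
p = -0.223801 / -0.745646 = 0.3001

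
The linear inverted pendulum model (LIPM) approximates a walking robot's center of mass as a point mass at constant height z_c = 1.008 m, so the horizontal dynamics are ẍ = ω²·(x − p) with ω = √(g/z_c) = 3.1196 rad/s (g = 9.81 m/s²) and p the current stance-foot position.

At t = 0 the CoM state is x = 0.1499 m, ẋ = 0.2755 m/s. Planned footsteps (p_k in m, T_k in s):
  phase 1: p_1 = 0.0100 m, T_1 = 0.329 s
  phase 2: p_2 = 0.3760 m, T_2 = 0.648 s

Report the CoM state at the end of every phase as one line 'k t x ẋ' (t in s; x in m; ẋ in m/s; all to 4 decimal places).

phase 1: p=0.0100, T=0.329, ωT=1.026348, cosh=1.574585, sinh=1.216272; start (x,ẋ)=(0.149900, 0.275500) → end (x,ẋ)=(0.337696, 0.964618)
phase 2: p=0.3760, T=0.648, ωT=2.021501, cosh=3.841052, sinh=3.708595; start (x,ẋ)=(0.337696, 0.964618) → end (x,ẋ)=(1.375617, 3.262001)

1 0.3290 0.3377 0.9646
2 0.9770 1.3756 3.2620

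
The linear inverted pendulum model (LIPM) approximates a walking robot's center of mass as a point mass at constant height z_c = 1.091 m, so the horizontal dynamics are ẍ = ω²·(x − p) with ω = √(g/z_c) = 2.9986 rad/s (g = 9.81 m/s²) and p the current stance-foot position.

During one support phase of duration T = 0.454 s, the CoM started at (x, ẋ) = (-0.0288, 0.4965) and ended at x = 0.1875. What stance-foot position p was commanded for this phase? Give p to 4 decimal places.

ωT = 2.9986·0.454 = 1.361364; cosh(ωT) = 2.078912, sinh(ωT) = 1.822601
x(T) = p + (x₀−p)·cosh(ωT) + (ẋ₀/ω)·sinh(ωT) ⇒ p·(1 − cosh) = x(T) − x₀·cosh − (ẋ₀/ω)·sinh
numerator   = 0.1875 − (-0.0288)·2.078912 − (0.4965/2.9986)·1.822601 = -0.054409
denominator = 1 − 2.078912 = -1.078912
p = -0.054409 / -1.078912 = 0.0504

p = 0.0504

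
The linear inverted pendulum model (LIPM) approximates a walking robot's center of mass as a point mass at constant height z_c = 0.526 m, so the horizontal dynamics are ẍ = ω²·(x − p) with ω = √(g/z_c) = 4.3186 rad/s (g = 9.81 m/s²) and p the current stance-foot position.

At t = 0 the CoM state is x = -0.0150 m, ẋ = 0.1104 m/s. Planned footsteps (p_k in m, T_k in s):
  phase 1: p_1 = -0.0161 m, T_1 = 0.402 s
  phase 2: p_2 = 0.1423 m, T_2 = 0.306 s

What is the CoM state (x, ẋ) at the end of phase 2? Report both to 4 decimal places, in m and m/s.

x = 0.1073, ẋ = 0.0364

phase 1: p=-0.0161, T=0.402, ωT=1.736077, cosh=2.925624, sinh=2.749414; start (x,ẋ)=(-0.015000, 0.110400) → end (x,ẋ)=(0.057404, 0.336050)
phase 2: p=0.1423, T=0.306, ωT=1.321492, cosh=2.007873, sinh=1.741136; start (x,ẋ)=(0.057404, 0.336050) → end (x,ẋ)=(0.107325, 0.036388)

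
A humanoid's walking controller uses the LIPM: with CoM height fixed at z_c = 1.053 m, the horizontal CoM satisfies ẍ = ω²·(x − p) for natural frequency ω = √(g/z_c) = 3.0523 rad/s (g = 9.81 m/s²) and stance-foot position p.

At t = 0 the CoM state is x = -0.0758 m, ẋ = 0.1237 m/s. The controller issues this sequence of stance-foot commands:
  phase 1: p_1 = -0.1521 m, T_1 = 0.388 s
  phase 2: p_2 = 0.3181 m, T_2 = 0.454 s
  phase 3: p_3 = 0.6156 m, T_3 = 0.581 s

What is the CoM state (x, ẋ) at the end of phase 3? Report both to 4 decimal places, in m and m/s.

x = -1.3362, ẋ = -5.7437

phase 1: p=-0.1521, T=0.388, ωT=1.184292, cosh=1.787168, sinh=1.481205; start (x,ẋ)=(-0.075800, 0.123700) → end (x,ẋ)=(0.044289, 0.566031)
phase 2: p=0.3181, T=0.454, ωT=1.385744, cosh=2.123969, sinh=1.873831; start (x,ẋ)=(0.044289, 0.566031) → end (x,ẋ)=(0.084026, -0.363825)
phase 3: p=0.6156, T=0.581, ωT=1.773386, cosh=3.030262, sinh=2.860505; start (x,ẋ)=(0.084026, -0.363825) → end (x,ẋ)=(-1.336172, -5.743722)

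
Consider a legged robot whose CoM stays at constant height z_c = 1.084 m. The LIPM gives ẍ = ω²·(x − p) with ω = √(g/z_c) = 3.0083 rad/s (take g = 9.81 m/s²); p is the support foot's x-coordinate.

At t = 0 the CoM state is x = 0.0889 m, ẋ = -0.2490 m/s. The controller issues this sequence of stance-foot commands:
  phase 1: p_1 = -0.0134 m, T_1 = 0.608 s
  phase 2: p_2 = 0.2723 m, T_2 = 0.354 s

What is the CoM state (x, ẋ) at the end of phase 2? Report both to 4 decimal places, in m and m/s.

phase 1: p=-0.0134, T=0.608, ωT=1.829046, cosh=3.194256, sinh=3.033689; start (x,ẋ)=(0.088900, -0.249000) → end (x,ẋ)=(0.062271, 0.138245)
phase 2: p=0.2723, T=0.354, ωT=1.064938, cosh=1.622704, sinh=1.277955; start (x,ẋ)=(0.062271, 0.138245) → end (x,ẋ)=(-0.009787, -0.583120)

x = -0.0098, ẋ = -0.5831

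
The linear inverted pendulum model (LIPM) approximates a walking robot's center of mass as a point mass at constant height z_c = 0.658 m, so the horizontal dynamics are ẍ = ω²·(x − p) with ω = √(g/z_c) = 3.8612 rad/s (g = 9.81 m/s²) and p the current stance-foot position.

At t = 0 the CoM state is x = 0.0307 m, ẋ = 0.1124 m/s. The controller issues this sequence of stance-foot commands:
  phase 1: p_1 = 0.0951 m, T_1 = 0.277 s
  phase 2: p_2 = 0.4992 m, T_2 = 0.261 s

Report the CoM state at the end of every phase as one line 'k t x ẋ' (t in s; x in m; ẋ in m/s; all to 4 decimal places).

phase 1: p=0.0951, T=0.277, ωT=1.069552, cosh=1.628618, sinh=1.285456; start (x,ẋ)=(0.030700, 0.112400) → end (x,ẋ)=(0.027637, -0.136587)
phase 2: p=0.4992, T=0.261, ωT=1.007773, cosh=1.552262, sinh=1.187231; start (x,ẋ)=(0.027637, -0.136587) → end (x,ẋ)=(-0.274787, -2.373729)

1 0.2770 0.0276 -0.1366
2 0.5380 -0.2748 -2.3737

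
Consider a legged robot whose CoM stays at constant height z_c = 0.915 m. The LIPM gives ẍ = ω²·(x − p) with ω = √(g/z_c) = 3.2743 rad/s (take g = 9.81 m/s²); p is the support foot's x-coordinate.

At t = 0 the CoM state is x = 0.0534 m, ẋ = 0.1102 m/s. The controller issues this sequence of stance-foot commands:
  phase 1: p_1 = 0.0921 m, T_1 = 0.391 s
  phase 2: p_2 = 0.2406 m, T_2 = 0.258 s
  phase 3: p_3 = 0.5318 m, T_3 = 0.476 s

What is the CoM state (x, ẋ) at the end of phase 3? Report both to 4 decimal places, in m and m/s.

phase 1: p=0.0921, T=0.391, ωT=1.280251, cosh=1.937756, sinh=1.659788; start (x,ẋ)=(0.053400, 0.110200) → end (x,ẋ)=(0.072971, 0.003220)
phase 2: p=0.2406, T=0.258, ωT=0.844769, cosh=1.378549, sinh=0.948892; start (x,ẋ)=(0.072971, 0.003220) → end (x,ẋ)=(0.010448, -0.516378)
phase 3: p=0.5318, T=0.476, ωT=1.558567, cosh=2.481222, sinh=2.270784; start (x,ẋ)=(0.010448, -0.516378) → end (x,ẋ)=(-1.119907, -5.157619)

x = -1.1199, ẋ = -5.1576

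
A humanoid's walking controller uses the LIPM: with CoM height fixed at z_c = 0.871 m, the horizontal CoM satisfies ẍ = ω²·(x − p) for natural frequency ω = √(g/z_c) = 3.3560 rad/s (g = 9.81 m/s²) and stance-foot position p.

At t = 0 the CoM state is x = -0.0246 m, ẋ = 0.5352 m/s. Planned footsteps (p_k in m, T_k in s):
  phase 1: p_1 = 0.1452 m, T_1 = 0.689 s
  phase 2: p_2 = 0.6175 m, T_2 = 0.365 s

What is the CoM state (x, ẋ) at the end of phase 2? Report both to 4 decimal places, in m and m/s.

phase 1: p=0.1452, T=0.689, ωT=2.312284, cosh=5.098248, sinh=4.999213; start (x,ẋ)=(-0.024600, 0.535200) → end (x,ẋ)=(0.076770, -0.120213)
phase 2: p=0.6175, T=0.365, ωT=1.224940, cosh=1.848869, sinh=1.555093; start (x,ẋ)=(0.076770, -0.120213) → end (x,ẋ)=(-0.437943, -3.044271)

x = -0.4379, ẋ = -3.0443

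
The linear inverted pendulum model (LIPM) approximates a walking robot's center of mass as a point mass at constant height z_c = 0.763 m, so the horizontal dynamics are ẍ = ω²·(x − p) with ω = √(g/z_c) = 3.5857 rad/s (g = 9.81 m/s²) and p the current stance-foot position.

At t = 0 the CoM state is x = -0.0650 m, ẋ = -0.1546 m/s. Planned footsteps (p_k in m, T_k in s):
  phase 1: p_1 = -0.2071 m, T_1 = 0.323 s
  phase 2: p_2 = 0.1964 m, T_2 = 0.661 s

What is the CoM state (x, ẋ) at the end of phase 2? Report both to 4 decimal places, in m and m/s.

x = -0.2922, ẋ = -1.6363

phase 1: p=-0.2071, T=0.323, ωT=1.158181, cosh=1.749097, sinh=1.435040; start (x,ẋ)=(-0.065000, -0.154600) → end (x,ẋ)=(-0.020426, 0.460783)
phase 2: p=0.1964, T=0.661, ωT=2.370148, cosh=5.396220, sinh=5.302753; start (x,ẋ)=(-0.020426, 0.460783) → end (x,ẋ)=(-0.292208, -1.636266)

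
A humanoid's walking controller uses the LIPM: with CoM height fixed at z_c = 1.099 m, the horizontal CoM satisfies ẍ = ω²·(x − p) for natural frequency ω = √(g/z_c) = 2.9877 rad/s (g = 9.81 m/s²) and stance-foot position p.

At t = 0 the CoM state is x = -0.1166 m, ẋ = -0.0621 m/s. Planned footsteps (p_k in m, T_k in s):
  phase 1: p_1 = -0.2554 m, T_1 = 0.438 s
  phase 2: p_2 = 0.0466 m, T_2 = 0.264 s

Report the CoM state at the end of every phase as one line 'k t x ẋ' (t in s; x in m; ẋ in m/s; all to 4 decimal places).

1 0.4380 -0.0155 0.5881
2 0.7020 0.1361 0.6188

phase 1: p=-0.2554, T=0.438, ωT=1.308613, cosh=1.985615, sinh=1.715420; start (x,ẋ)=(-0.116600, -0.062100) → end (x,ẋ)=(-0.015452, 0.588066)
phase 2: p=0.0466, T=0.264, ωT=0.788753, cosh=1.327531, sinh=0.873119; start (x,ẋ)=(-0.015452, 0.588066) → end (x,ẋ)=(0.136079, 0.618805)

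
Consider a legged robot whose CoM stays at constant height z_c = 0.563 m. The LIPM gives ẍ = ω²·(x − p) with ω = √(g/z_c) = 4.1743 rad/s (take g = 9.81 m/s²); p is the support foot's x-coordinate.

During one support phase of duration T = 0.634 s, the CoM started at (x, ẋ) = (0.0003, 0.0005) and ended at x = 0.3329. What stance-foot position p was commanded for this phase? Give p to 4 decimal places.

ωT = 4.1743·0.634 = 2.646506; cosh(ωT) = 7.087786, sinh(ωT) = 7.016888
x(T) = p + (x₀−p)·cosh(ωT) + (ẋ₀/ω)·sinh(ωT) ⇒ p·(1 − cosh) = x(T) − x₀·cosh − (ẋ₀/ω)·sinh
numerator   = 0.3329 − (0.0003)·7.087786 − (0.0005/4.1743)·7.016888 = 0.329933
denominator = 1 − 7.087786 = -6.087786
p = 0.329933 / -6.087786 = -0.0542

p = -0.0542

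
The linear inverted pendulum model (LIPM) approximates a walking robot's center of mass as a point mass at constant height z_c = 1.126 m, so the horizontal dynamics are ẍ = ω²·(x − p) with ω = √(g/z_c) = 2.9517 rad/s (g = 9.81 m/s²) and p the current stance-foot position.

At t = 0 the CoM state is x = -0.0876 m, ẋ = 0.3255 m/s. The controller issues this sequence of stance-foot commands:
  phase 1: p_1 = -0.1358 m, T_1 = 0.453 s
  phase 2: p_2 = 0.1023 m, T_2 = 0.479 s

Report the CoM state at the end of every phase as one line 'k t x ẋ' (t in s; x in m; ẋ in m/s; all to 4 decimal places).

1 0.4530 0.1578 0.9147
2 0.9320 0.8226 2.3086

phase 1: p=-0.1358, T=0.453, ωT=1.337120, cosh=2.035331, sinh=1.772730; start (x,ẋ)=(-0.087600, 0.325500) → end (x,ẋ)=(0.157792, 0.914710)
phase 2: p=0.1023, T=0.479, ωT=1.413864, cosh=2.177508, sinh=1.934306; start (x,ẋ)=(0.157792, 0.914710) → end (x,ẋ)=(0.822560, 2.308616)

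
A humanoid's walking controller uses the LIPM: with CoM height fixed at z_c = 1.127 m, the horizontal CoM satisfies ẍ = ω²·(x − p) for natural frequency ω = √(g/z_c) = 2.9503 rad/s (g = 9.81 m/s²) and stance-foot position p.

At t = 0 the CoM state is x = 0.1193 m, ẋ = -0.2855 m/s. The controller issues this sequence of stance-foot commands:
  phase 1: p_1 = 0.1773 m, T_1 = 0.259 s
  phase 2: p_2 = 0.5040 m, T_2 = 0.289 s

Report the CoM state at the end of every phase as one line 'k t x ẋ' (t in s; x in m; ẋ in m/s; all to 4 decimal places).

1 0.2590 0.0202 -0.5168
2 0.5480 -0.3347 -2.0864

phase 1: p=0.1773, T=0.259, ωT=0.764128, cosh=1.306430, sinh=0.840690; start (x,ẋ)=(0.119300, -0.285500) → end (x,ẋ)=(0.020174, -0.516843)
phase 2: p=0.5040, T=0.289, ωT=0.852637, cosh=1.386057, sinh=0.959767; start (x,ẋ)=(0.020174, -0.516843) → end (x,ẋ)=(-0.334746, -2.086377)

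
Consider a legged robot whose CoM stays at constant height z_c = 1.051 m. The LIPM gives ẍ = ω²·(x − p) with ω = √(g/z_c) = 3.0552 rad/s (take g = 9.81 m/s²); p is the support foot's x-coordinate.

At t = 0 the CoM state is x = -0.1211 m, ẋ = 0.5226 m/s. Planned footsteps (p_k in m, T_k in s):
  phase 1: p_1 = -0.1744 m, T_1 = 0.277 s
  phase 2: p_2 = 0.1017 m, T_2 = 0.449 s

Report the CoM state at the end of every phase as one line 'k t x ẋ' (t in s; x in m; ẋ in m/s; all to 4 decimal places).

1 0.2770 0.0618 0.8760
2 0.7260 0.5469 1.6133

phase 1: p=-0.1744, T=0.277, ωT=0.846290, cosh=1.379994, sinh=0.950990; start (x,ẋ)=(-0.121100, 0.522600) → end (x,ẋ)=(0.061823, 0.876046)
phase 2: p=0.1017, T=0.449, ωT=1.371785, cosh=2.098017, sinh=1.844363; start (x,ẋ)=(0.061823, 0.876046) → end (x,ẋ)=(0.546889, 1.613257)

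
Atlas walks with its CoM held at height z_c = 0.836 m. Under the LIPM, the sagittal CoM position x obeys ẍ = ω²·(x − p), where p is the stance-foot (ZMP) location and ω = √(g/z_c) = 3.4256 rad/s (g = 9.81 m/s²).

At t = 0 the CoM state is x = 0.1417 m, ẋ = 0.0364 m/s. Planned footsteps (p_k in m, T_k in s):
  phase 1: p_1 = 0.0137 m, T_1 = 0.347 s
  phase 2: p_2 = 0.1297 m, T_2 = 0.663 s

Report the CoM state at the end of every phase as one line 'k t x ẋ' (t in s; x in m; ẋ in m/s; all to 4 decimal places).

phase 1: p=0.0137, T=0.347, ωT=1.188683, cosh=1.793689, sinh=1.489067; start (x,ẋ)=(0.141700, 0.036400) → end (x,ẋ)=(0.259115, 0.718211)
phase 2: p=0.1297, T=0.663, ωT=2.271173, cosh=4.896975, sinh=4.793784; start (x,ẋ)=(0.259115, 0.718211) → end (x,ẋ)=(1.768506, 5.642261)

1 0.3470 0.2591 0.7182
2 1.0100 1.7685 5.6423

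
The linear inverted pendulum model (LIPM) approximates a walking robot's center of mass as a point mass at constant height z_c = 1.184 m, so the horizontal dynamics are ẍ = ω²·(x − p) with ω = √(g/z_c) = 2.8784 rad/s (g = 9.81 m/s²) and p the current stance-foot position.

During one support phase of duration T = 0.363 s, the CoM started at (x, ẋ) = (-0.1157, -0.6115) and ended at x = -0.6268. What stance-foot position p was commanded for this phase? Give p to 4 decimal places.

ωT = 2.8784·0.363 = 1.044859; cosh(ωT) = 1.597370, sinh(ωT) = 1.245628
x(T) = p + (x₀−p)·cosh(ωT) + (ẋ₀/ω)·sinh(ωT) ⇒ p·(1 − cosh) = x(T) − x₀·cosh − (ẋ₀/ω)·sinh
numerator   = -0.6268 − (-0.1157)·1.597370 − (-0.6115/2.8784)·1.245628 = -0.177358
denominator = 1 − 1.597370 = -0.597370
p = -0.177358 / -0.597370 = 0.2969

p = 0.2969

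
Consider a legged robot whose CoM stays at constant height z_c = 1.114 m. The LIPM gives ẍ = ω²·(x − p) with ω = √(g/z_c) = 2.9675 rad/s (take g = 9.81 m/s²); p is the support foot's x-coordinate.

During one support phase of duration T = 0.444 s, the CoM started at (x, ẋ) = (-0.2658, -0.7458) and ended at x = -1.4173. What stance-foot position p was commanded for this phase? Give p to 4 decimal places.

p = 0.4493

ωT = 2.9675·0.444 = 1.317570; cosh(ωT) = 2.001061, sinh(ωT) = 1.733275
x(T) = p + (x₀−p)·cosh(ωT) + (ẋ₀/ω)·sinh(ωT) ⇒ p·(1 − cosh) = x(T) − x₀·cosh − (ẋ₀/ω)·sinh
numerator   = -1.4173 − (-0.2658)·2.001061 − (-0.7458/2.9675)·1.733275 = -0.449807
denominator = 1 − 2.001061 = -1.001061
p = -0.449807 / -1.001061 = 0.4493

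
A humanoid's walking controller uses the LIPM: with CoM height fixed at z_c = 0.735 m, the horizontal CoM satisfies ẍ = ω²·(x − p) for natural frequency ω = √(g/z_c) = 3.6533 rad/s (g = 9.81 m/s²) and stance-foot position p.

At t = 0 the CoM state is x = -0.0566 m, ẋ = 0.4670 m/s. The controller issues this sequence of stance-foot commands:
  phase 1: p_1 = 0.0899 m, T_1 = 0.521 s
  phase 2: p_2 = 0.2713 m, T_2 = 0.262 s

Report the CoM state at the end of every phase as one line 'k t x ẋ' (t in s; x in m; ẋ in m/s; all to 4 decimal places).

phase 1: p=0.0899, T=0.521, ωT=1.903369, cosh=3.428762, sinh=3.279697; start (x,ẋ)=(-0.056600, 0.467000) → end (x,ẋ)=(0.006829, -0.154089)
phase 2: p=0.2713, T=0.262, ωT=0.957165, cosh=1.494141, sinh=1.110161; start (x,ẋ)=(0.006829, -0.154089) → end (x,ẋ)=(-0.170682, -1.302861)

1 0.5210 0.0068 -0.1541
2 0.7830 -0.1707 -1.3029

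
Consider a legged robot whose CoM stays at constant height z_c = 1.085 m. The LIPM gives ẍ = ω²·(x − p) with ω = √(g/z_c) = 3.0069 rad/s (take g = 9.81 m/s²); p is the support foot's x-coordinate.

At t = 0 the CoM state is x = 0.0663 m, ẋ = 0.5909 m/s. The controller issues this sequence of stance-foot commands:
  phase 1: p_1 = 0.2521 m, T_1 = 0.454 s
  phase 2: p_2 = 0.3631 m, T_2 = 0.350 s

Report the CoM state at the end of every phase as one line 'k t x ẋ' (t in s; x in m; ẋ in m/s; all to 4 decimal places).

1 0.4540 0.2243 0.2099
2 0.8040 0.2278 -0.1878

phase 1: p=0.2521, T=0.454, ωT=1.365133, cosh=2.085795, sinh=1.830448; start (x,ẋ)=(0.066300, 0.590900) → end (x,ẋ)=(0.224269, 0.209858)
phase 2: p=0.3631, T=0.350, ωT=1.052415, cosh=1.606827, sinh=1.257734; start (x,ẋ)=(0.224269, 0.209858) → end (x,ẋ)=(0.227803, -0.187836)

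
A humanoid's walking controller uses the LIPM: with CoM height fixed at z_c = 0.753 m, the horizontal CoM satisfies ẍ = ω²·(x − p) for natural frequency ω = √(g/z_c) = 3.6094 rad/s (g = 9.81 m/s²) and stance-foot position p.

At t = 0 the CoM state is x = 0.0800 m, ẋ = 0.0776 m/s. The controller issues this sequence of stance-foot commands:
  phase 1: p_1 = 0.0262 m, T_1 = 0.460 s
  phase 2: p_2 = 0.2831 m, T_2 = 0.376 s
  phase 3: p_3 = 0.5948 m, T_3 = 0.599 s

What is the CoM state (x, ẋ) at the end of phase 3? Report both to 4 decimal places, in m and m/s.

phase 1: p=0.0262, T=0.460, ωT=1.660324, cosh=2.725546, sinh=2.535469; start (x,ẋ)=(0.080000, 0.077600) → end (x,ẋ)=(0.227345, 0.703854)
phase 2: p=0.2831, T=0.376, ωT=1.357134, cosh=2.071221, sinh=1.813824; start (x,ẋ)=(0.227345, 0.703854) → end (x,ẋ)=(0.521326, 1.092823)
phase 3: p=0.5948, T=0.599, ωT=2.162031, cosh=4.401927, sinh=4.286836; start (x,ẋ)=(0.521326, 1.092823) → end (x,ẋ)=(1.569306, 3.673677)

x = 1.5693, ẋ = 3.6737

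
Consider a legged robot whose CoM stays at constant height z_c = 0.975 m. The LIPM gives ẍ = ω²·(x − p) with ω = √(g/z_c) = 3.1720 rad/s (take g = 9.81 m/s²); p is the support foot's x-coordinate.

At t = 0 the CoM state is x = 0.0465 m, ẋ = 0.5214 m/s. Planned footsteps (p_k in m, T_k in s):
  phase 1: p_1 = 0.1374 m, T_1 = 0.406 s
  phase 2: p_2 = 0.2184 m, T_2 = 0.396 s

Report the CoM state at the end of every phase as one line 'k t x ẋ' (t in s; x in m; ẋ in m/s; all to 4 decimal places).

phase 1: p=0.1374, T=0.406, ωT=1.287832, cosh=1.950394, sinh=1.674525; start (x,ẋ)=(0.046500, 0.521400) → end (x,ẋ)=(0.235361, 0.534111)
phase 2: p=0.2184, T=0.396, ωT=1.256112, cosh=1.898250, sinh=1.613491; start (x,ẋ)=(0.235361, 0.534111) → end (x,ẋ)=(0.522280, 1.100681)

1 0.4060 0.2354 0.5341
2 0.8020 0.5223 1.1007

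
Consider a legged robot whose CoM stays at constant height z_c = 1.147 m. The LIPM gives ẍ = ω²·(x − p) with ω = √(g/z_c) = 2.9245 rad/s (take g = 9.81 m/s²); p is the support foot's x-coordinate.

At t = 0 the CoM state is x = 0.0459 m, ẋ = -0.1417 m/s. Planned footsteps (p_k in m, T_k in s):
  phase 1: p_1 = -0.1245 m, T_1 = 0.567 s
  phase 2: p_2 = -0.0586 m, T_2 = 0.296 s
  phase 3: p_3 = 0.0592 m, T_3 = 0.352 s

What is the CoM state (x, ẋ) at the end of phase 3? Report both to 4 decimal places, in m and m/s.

x = 1.7819, ẋ = 5.1717

phase 1: p=-0.1245, T=0.567, ωT=1.658191, cosh=2.720146, sinh=2.529662; start (x,ẋ)=(0.045900, -0.141700) → end (x,ẋ)=(0.216444, 0.875174)
phase 2: p=-0.0586, T=0.296, ωT=0.865652, cosh=1.398666, sinh=0.977889; start (x,ẋ)=(0.216444, 0.875174) → end (x,ẋ)=(0.618734, 2.010657)
phase 3: p=0.0592, T=0.352, ωT=1.029424, cosh=1.578333, sinh=1.221120; start (x,ẋ)=(0.618734, 2.010657) → end (x,ẋ)=(1.781876, 5.171672)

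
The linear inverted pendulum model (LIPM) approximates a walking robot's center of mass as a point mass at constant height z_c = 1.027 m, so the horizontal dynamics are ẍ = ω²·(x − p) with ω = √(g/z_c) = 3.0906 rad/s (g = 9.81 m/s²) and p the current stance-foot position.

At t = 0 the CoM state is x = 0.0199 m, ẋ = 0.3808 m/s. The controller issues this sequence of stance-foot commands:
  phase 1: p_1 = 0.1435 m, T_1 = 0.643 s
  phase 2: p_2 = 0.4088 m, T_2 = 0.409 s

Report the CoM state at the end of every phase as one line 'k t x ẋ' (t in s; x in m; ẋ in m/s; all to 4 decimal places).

1 0.6430 0.1252 0.0479
2 1.0520 -0.1080 -1.3361

phase 1: p=0.1435, T=0.643, ωT=1.987256, cosh=3.716279, sinh=3.579207; start (x,ẋ)=(0.019900, 0.380800) → end (x,ẋ)=(0.125170, 0.047908)
phase 2: p=0.4088, T=0.409, ωT=1.264055, cosh=1.911127, sinh=1.628621; start (x,ẋ)=(0.125170, 0.047908) → end (x,ẋ)=(-0.108006, -1.336067)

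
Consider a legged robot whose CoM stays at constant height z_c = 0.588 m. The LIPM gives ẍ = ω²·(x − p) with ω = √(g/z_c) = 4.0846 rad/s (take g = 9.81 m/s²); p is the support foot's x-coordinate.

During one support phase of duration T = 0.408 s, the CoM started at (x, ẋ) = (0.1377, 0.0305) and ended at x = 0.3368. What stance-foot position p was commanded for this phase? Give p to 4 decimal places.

p = 0.0343

ωT = 4.0846·0.408 = 1.666517; cosh(ωT) = 2.741300, sinh(ωT) = 2.552396
x(T) = p + (x₀−p)·cosh(ωT) + (ẋ₀/ω)·sinh(ωT) ⇒ p·(1 − cosh) = x(T) − x₀·cosh − (ẋ₀/ω)·sinh
numerator   = 0.3368 − (0.1377)·2.741300 − (0.0305/4.0846)·2.552396 = -0.059736
denominator = 1 − 2.741300 = -1.741300
p = -0.059736 / -1.741300 = 0.0343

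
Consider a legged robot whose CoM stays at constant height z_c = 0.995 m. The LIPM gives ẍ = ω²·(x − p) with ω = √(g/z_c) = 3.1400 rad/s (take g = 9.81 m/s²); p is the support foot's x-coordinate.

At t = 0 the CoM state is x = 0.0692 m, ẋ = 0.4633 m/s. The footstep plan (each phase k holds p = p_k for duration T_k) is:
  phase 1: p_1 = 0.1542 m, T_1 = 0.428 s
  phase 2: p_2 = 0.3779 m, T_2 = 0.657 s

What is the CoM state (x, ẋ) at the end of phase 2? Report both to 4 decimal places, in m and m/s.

x = 0.4232, ẋ = 0.2558

phase 1: p=0.1542, T=0.428, ωT=1.343920, cosh=2.047432, sinh=1.786611; start (x,ẋ)=(0.069200, 0.463300) → end (x,ẋ)=(0.243779, 0.471729)
phase 2: p=0.3779, T=0.657, ωT=2.062980, cosh=3.998230, sinh=3.871155; start (x,ẋ)=(0.243779, 0.471729) → end (x,ẋ)=(0.423224, 0.255779)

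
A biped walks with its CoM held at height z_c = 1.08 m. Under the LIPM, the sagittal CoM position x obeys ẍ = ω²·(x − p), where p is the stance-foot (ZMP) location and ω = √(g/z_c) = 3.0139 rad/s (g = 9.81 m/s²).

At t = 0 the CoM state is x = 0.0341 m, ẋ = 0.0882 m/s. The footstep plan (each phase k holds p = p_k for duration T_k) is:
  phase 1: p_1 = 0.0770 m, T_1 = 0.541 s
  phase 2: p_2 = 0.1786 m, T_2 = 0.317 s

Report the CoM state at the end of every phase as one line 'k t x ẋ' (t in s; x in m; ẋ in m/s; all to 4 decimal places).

phase 1: p=0.0770, T=0.541, ωT=1.630520, cosh=2.651178, sinh=2.455351; start (x,ẋ)=(0.034100, 0.088200) → end (x,ẋ)=(0.035119, -0.083634)
phase 2: p=0.1786, T=0.317, ωT=0.955406, cosh=1.492191, sinh=1.107535; start (x,ẋ)=(0.035119, -0.083634) → end (x,ẋ)=(-0.066235, -0.603738)

1 0.5410 0.0351 -0.0836
2 0.8580 -0.0662 -0.6037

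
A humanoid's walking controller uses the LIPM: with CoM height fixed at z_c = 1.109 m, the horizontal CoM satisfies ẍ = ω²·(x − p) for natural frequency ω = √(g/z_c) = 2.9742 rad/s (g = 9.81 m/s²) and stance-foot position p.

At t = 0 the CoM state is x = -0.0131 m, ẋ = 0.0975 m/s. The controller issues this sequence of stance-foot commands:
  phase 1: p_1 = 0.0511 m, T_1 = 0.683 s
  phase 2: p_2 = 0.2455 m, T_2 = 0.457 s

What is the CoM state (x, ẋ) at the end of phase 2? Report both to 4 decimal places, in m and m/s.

x = -0.6258, ẋ = -2.4332

phase 1: p=0.0511, T=0.683, ωT=2.031379, cosh=3.877872, sinh=3.746718; start (x,ẋ)=(-0.013100, 0.097500) → end (x,ẋ)=(-0.075035, -0.337319)
phase 2: p=0.2455, T=0.457, ωT=1.359209, cosh=2.074989, sinh=1.818125; start (x,ẋ)=(-0.075035, -0.337319) → end (x,ẋ)=(-0.625809, -2.433216)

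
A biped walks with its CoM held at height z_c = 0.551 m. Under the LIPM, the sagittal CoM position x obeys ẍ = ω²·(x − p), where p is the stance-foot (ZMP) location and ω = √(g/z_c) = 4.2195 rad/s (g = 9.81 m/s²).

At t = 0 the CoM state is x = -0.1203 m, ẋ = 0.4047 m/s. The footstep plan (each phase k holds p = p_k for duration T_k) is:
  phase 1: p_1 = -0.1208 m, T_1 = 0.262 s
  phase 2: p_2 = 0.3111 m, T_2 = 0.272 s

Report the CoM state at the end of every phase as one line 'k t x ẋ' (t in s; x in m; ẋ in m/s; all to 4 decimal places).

1 0.2620 0.0090 0.6811
2 0.5340 0.0159 -0.6248

phase 1: p=-0.1208, T=0.262, ωT=1.105509, cosh=1.675902, sinh=1.344860; start (x,ẋ)=(-0.120300, 0.404700) → end (x,ẋ)=(0.009026, 0.681075)
phase 2: p=0.3111, T=0.272, ωT=1.147704, cosh=1.734157, sinh=1.416793; start (x,ẋ)=(0.009026, 0.681075) → end (x,ẋ)=(0.015942, -0.624755)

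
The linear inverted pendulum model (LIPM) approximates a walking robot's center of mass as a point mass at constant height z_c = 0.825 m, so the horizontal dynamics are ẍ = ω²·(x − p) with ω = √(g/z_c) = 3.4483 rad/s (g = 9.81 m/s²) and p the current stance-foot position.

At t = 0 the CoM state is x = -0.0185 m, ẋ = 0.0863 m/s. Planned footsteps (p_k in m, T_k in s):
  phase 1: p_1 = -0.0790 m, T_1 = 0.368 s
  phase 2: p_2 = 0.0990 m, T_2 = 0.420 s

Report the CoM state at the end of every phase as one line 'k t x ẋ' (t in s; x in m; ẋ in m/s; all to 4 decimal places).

1 0.3680 0.0781 0.5074
2 0.7880 0.3479 0.9944

phase 1: p=-0.0790, T=0.368, ωT=1.268974, cosh=1.919161, sinh=1.638041; start (x,ẋ)=(-0.018500, 0.086300) → end (x,ẋ)=(0.078104, 0.507355)
phase 2: p=0.0990, T=0.420, ωT=1.448286, cosh=2.245393, sinh=2.010421; start (x,ẋ)=(0.078104, 0.507355) → end (x,ẋ)=(0.347878, 0.994351)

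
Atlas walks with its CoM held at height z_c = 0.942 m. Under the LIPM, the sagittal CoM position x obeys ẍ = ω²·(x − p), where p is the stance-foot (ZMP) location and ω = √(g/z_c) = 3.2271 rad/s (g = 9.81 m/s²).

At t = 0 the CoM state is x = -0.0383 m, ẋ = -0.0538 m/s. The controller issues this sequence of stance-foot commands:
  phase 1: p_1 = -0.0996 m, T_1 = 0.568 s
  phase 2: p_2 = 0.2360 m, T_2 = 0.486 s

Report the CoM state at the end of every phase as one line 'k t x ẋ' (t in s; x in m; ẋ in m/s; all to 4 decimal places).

phase 1: p=-0.0996, T=0.568, ωT=1.832993, cosh=3.206253, sinh=3.046319; start (x,ẋ)=(-0.038300, -0.053800) → end (x,ẋ)=(0.046157, 0.430130)
phase 2: p=0.2360, T=0.486, ωT=1.568371, cosh=2.503604, sinh=2.295219; start (x,ẋ)=(0.046157, 0.430130) → end (x,ẋ)=(0.066631, -0.329272)

1 0.5680 0.0462 0.4301
2 1.0540 0.0666 -0.3293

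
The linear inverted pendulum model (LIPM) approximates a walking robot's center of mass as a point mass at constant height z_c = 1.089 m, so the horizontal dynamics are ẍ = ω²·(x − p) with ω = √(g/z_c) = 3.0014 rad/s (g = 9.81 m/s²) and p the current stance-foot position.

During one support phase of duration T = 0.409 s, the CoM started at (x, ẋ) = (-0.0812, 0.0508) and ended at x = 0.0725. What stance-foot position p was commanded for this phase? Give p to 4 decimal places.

p = -0.2304

ωT = 3.0014·0.409 = 1.227573; cosh(ωT) = 1.852969, sinh(ωT) = 1.559966
x(T) = p + (x₀−p)·cosh(ωT) + (ẋ₀/ω)·sinh(ωT) ⇒ p·(1 − cosh) = x(T) − x₀·cosh − (ẋ₀/ω)·sinh
numerator   = 0.0725 − (-0.0812)·1.852969 − (0.0508/3.0014)·1.559966 = 0.196558
denominator = 1 − 1.852969 = -0.852969
p = 0.196558 / -0.852969 = -0.2304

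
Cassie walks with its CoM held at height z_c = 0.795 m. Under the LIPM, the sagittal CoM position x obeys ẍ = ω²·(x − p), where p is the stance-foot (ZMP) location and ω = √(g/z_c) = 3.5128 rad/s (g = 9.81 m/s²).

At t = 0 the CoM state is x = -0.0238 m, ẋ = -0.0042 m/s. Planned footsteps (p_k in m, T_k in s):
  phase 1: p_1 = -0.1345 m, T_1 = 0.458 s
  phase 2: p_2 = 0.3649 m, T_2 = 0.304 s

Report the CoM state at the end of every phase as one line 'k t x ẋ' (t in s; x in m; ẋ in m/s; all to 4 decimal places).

phase 1: p=-0.1345, T=0.458, ωT=1.608862, cosh=2.598619, sinh=2.398504; start (x,ẋ)=(-0.023800, -0.004200) → end (x,ẋ)=(0.150299, 0.921785)
phase 2: p=0.3649, T=0.304, ωT=1.067891, cosh=1.626485, sinh=1.282753; start (x,ẋ)=(0.150299, 0.921785) → end (x,ẋ)=(0.352459, 0.532268)

1 0.4580 0.1503 0.9218
2 0.7620 0.3525 0.5323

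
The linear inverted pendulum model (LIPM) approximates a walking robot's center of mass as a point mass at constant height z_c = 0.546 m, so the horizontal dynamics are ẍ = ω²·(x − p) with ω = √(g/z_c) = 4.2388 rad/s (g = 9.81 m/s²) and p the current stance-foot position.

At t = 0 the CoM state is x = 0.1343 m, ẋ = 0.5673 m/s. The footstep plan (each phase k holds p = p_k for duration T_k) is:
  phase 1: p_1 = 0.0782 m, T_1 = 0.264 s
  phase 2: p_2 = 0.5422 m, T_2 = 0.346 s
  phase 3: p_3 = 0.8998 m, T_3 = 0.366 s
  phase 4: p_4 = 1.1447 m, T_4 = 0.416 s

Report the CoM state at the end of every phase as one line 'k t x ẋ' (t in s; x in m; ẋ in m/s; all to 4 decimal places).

phase 1: p=0.0782, T=0.264, ωT=1.119043, cosh=1.694258, sinh=1.367666; start (x,ẋ)=(0.134300, 0.567300) → end (x,ẋ)=(0.356289, 1.286379)
phase 2: p=0.5422, T=0.346, ωT=1.466625, cosh=2.282642, sinh=2.051939; start (x,ẋ)=(0.356289, 1.286379) → end (x,ẋ)=(0.740549, 1.319336)
phase 3: p=0.8998, T=0.366, ωT=1.551401, cosh=2.465013, sinh=2.253062; start (x,ẋ)=(0.740549, 1.319336) → end (x,ẋ)=(1.208516, 1.731291)
phase 4: p=1.1447, T=0.416, ωT=1.763341, cosh=3.001680, sinh=2.830209; start (x,ẋ)=(1.208516, 1.731291) → end (x,ẋ)=(2.492221, 5.962357)

1 0.2640 0.3563 1.2864
2 0.6100 0.7405 1.3193
3 0.9760 1.2085 1.7313
4 1.3920 2.4922 5.9624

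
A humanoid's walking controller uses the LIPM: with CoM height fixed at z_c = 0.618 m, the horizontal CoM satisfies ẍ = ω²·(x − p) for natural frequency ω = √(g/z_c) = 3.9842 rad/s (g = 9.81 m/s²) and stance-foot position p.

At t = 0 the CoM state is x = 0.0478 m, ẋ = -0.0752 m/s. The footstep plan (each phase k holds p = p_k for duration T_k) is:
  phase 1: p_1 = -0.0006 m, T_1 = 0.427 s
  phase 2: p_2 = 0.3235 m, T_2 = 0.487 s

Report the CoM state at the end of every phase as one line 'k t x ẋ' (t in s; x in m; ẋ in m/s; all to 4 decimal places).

1 0.4270 0.0864 0.2979
2 0.9140 -0.2637 -2.1610

phase 1: p=-0.0006, T=0.427, ωT=1.701253, cosh=2.831634, sinh=2.649179; start (x,ẋ)=(0.047800, -0.075200) → end (x,ẋ)=(0.086449, 0.297916)
phase 2: p=0.3235, T=0.487, ωT=1.940305, cosh=3.552268, sinh=3.408608; start (x,ẋ)=(0.086449, 0.297916) → end (x,ẋ)=(-0.263692, -2.161011)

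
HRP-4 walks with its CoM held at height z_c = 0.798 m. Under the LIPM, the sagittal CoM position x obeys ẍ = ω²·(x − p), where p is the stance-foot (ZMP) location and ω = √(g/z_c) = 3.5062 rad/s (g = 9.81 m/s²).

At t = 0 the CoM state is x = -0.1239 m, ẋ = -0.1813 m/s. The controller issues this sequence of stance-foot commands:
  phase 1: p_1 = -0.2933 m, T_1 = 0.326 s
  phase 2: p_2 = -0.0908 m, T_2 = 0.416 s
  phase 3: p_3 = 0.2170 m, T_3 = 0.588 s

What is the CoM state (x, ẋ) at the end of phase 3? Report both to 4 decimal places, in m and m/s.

phase 1: p=-0.2933, T=0.326, ωT=1.143021, cosh=1.727542, sinh=1.408687; start (x,ẋ)=(-0.123900, -0.181300) → end (x,ẋ)=(-0.073495, 0.523487)
phase 2: p=-0.0908, T=0.416, ωT=1.458579, cosh=2.266206, sinh=2.033640; start (x,ẋ)=(-0.073495, 0.523487) → end (x,ẋ)=(0.252045, 1.309717)
phase 3: p=0.2170, T=0.588, ωT=2.061646, cosh=3.993068, sinh=3.865824; start (x,ẋ)=(0.252045, 1.309717) → end (x,ẋ)=(1.800988, 5.704799)

x = 1.8010, ẋ = 5.7048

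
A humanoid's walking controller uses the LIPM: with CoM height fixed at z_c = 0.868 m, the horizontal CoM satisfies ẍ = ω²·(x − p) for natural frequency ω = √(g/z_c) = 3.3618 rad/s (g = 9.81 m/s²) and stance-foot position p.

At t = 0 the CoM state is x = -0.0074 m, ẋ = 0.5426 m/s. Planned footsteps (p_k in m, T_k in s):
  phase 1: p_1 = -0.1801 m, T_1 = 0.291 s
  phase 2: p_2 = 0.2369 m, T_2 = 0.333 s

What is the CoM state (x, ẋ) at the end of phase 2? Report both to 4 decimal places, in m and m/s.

phase 1: p=-0.1801, T=0.291, ωT=0.978284, cosh=1.517922, sinh=1.141966; start (x,ẋ)=(-0.007400, 0.542600) → end (x,ẋ)=(0.266360, 1.486630)
phase 2: p=0.2369, T=0.333, ωT=1.119479, cosh=1.694854, sinh=1.368405; start (x,ẋ)=(0.266360, 1.486630) → end (x,ẋ)=(0.891956, 2.655147)

x = 0.8920, ẋ = 2.6551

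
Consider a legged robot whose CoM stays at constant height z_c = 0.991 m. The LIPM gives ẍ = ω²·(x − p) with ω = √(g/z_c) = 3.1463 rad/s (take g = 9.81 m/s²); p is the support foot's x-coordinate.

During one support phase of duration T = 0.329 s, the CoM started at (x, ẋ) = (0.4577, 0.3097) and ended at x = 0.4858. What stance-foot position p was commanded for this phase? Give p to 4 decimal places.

p = 0.6166

ωT = 3.1463·0.329 = 1.035133; cosh(ωT) = 1.585330, sinh(ωT) = 1.230150
x(T) = p + (x₀−p)·cosh(ωT) + (ẋ₀/ω)·sinh(ωT) ⇒ p·(1 − cosh) = x(T) − x₀·cosh − (ẋ₀/ω)·sinh
numerator   = 0.4858 − (0.4577)·1.585330 − (0.3097/3.1463)·1.230150 = -0.360893
denominator = 1 − 1.585330 = -0.585330
p = -0.360893 / -0.585330 = 0.6166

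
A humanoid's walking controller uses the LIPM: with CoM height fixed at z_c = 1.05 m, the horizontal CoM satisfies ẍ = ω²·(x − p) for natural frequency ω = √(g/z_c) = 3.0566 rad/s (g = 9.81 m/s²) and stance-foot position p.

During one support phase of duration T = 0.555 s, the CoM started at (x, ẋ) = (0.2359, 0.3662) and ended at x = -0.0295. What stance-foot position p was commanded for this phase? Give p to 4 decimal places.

p = 0.5554

ωT = 3.0566·0.555 = 1.696413; cosh(ωT) = 2.818844, sinh(ωT) = 2.635504
x(T) = p + (x₀−p)·cosh(ωT) + (ẋ₀/ω)·sinh(ωT) ⇒ p·(1 − cosh) = x(T) − x₀·cosh − (ẋ₀/ω)·sinh
numerator   = -0.0295 − (0.2359)·2.818844 − (0.3662/3.0566)·2.635504 = -1.010215
denominator = 1 − 2.818844 = -1.818844
p = -1.010215 / -1.818844 = 0.5554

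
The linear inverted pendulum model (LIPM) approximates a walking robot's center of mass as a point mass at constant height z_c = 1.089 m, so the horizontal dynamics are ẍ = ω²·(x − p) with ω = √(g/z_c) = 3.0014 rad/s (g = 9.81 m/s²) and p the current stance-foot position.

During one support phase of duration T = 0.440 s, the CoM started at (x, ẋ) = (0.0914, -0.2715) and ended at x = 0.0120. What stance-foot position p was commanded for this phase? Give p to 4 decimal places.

p = 0.0140

ωT = 3.0014·0.440 = 1.320616; cosh(ωT) = 2.006349, sinh(ωT) = 1.739379
x(T) = p + (x₀−p)·cosh(ωT) + (ẋ₀/ω)·sinh(ωT) ⇒ p·(1 − cosh) = x(T) − x₀·cosh − (ẋ₀/ω)·sinh
numerator   = 0.0120 − (0.0914)·2.006349 − (-0.2715/3.0014)·1.739379 = -0.014040
denominator = 1 − 2.006349 = -1.006349
p = -0.014040 / -1.006349 = 0.0140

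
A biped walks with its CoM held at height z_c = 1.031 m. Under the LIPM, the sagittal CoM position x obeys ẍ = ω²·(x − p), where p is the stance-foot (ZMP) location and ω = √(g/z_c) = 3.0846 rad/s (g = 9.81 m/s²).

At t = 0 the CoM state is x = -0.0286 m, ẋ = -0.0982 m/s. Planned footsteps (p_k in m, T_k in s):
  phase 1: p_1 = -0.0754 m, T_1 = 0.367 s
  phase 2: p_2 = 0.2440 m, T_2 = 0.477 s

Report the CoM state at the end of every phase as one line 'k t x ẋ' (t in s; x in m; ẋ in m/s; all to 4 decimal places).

phase 1: p=-0.0754, T=0.367, ωT=1.132048, cosh=1.712188, sinh=1.389816; start (x,ẋ)=(-0.028600, -0.098200) → end (x,ẋ)=(-0.039515, 0.032496)
phase 2: p=0.2440, T=0.477, ωT=1.471354, cosh=2.292372, sinh=2.062757; start (x,ẋ)=(-0.039515, 0.032496) → end (x,ẋ)=(-0.384191, -1.729452)

1 0.3670 -0.0395 0.0325
2 0.8440 -0.3842 -1.7295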